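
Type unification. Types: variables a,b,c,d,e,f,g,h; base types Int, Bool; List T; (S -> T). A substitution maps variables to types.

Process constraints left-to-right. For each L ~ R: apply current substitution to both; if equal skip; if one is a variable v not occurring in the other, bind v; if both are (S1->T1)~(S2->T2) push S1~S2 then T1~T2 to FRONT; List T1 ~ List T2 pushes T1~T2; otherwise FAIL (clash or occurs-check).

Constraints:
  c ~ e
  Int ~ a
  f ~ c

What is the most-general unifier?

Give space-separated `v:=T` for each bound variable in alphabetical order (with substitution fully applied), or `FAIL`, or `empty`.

Answer: a:=Int c:=e f:=e

Derivation:
step 1: unify c ~ e  [subst: {-} | 2 pending]
  bind c := e
step 2: unify Int ~ a  [subst: {c:=e} | 1 pending]
  bind a := Int
step 3: unify f ~ e  [subst: {c:=e, a:=Int} | 0 pending]
  bind f := e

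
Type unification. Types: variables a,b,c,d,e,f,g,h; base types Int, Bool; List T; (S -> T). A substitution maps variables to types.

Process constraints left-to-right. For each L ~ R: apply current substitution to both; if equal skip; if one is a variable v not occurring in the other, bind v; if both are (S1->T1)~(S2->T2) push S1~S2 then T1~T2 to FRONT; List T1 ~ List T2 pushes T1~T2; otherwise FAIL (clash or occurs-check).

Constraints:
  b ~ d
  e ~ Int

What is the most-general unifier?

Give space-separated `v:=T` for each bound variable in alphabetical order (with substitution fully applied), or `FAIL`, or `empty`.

Answer: b:=d e:=Int

Derivation:
step 1: unify b ~ d  [subst: {-} | 1 pending]
  bind b := d
step 2: unify e ~ Int  [subst: {b:=d} | 0 pending]
  bind e := Int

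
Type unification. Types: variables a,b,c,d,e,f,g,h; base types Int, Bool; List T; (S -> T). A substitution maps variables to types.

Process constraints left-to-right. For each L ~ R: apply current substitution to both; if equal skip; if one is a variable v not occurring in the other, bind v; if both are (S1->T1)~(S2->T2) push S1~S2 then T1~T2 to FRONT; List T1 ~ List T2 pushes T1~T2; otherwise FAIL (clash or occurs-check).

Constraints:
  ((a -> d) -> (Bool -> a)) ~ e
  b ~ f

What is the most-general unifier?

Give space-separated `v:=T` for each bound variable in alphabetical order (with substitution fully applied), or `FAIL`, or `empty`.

step 1: unify ((a -> d) -> (Bool -> a)) ~ e  [subst: {-} | 1 pending]
  bind e := ((a -> d) -> (Bool -> a))
step 2: unify b ~ f  [subst: {e:=((a -> d) -> (Bool -> a))} | 0 pending]
  bind b := f

Answer: b:=f e:=((a -> d) -> (Bool -> a))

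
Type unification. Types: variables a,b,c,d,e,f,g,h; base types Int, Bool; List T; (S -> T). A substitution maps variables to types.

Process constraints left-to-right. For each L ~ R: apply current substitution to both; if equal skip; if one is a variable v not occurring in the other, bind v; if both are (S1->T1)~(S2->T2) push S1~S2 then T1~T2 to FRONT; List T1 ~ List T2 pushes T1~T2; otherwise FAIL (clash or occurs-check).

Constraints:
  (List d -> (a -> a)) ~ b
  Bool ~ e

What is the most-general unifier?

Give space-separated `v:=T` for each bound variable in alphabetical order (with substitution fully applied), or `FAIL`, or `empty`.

step 1: unify (List d -> (a -> a)) ~ b  [subst: {-} | 1 pending]
  bind b := (List d -> (a -> a))
step 2: unify Bool ~ e  [subst: {b:=(List d -> (a -> a))} | 0 pending]
  bind e := Bool

Answer: b:=(List d -> (a -> a)) e:=Bool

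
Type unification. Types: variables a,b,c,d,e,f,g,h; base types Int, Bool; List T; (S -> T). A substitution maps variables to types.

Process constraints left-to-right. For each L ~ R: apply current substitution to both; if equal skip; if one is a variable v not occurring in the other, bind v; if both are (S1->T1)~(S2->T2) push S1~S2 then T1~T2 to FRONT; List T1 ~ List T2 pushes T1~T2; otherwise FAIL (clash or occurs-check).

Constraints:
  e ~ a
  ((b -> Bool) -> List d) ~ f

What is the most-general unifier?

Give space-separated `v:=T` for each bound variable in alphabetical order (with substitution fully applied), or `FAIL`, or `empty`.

Answer: e:=a f:=((b -> Bool) -> List d)

Derivation:
step 1: unify e ~ a  [subst: {-} | 1 pending]
  bind e := a
step 2: unify ((b -> Bool) -> List d) ~ f  [subst: {e:=a} | 0 pending]
  bind f := ((b -> Bool) -> List d)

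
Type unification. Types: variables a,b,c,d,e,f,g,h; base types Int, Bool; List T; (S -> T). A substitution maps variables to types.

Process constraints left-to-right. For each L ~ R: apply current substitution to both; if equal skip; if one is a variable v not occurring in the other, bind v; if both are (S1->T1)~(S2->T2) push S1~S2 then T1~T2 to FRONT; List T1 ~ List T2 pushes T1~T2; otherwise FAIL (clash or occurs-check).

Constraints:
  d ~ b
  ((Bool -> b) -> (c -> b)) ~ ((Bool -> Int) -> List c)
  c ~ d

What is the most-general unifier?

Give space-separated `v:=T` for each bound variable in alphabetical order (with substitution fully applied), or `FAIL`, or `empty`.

Answer: FAIL

Derivation:
step 1: unify d ~ b  [subst: {-} | 2 pending]
  bind d := b
step 2: unify ((Bool -> b) -> (c -> b)) ~ ((Bool -> Int) -> List c)  [subst: {d:=b} | 1 pending]
  -> decompose arrow: push (Bool -> b)~(Bool -> Int), (c -> b)~List c
step 3: unify (Bool -> b) ~ (Bool -> Int)  [subst: {d:=b} | 2 pending]
  -> decompose arrow: push Bool~Bool, b~Int
step 4: unify Bool ~ Bool  [subst: {d:=b} | 3 pending]
  -> identical, skip
step 5: unify b ~ Int  [subst: {d:=b} | 2 pending]
  bind b := Int
step 6: unify (c -> Int) ~ List c  [subst: {d:=b, b:=Int} | 1 pending]
  clash: (c -> Int) vs List c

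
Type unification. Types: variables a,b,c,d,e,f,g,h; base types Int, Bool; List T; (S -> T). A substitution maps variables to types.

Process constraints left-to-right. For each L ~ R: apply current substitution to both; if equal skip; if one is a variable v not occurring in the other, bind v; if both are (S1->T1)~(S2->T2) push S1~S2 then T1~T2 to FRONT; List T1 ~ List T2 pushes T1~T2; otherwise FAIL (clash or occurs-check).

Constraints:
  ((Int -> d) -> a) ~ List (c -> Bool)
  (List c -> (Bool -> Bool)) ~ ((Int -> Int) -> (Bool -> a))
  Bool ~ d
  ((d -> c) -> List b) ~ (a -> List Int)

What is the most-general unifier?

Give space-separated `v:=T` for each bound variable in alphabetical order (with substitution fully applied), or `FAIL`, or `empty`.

Answer: FAIL

Derivation:
step 1: unify ((Int -> d) -> a) ~ List (c -> Bool)  [subst: {-} | 3 pending]
  clash: ((Int -> d) -> a) vs List (c -> Bool)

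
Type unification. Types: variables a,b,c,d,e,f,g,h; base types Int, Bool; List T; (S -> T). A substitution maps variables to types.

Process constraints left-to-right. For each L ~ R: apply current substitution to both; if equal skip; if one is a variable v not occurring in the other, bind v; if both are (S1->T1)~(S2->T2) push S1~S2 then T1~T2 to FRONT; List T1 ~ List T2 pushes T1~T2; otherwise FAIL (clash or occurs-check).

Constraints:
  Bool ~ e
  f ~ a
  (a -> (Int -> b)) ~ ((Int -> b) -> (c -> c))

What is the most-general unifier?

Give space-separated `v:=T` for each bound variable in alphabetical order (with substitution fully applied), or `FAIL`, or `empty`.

step 1: unify Bool ~ e  [subst: {-} | 2 pending]
  bind e := Bool
step 2: unify f ~ a  [subst: {e:=Bool} | 1 pending]
  bind f := a
step 3: unify (a -> (Int -> b)) ~ ((Int -> b) -> (c -> c))  [subst: {e:=Bool, f:=a} | 0 pending]
  -> decompose arrow: push a~(Int -> b), (Int -> b)~(c -> c)
step 4: unify a ~ (Int -> b)  [subst: {e:=Bool, f:=a} | 1 pending]
  bind a := (Int -> b)
step 5: unify (Int -> b) ~ (c -> c)  [subst: {e:=Bool, f:=a, a:=(Int -> b)} | 0 pending]
  -> decompose arrow: push Int~c, b~c
step 6: unify Int ~ c  [subst: {e:=Bool, f:=a, a:=(Int -> b)} | 1 pending]
  bind c := Int
step 7: unify b ~ Int  [subst: {e:=Bool, f:=a, a:=(Int -> b), c:=Int} | 0 pending]
  bind b := Int

Answer: a:=(Int -> Int) b:=Int c:=Int e:=Bool f:=(Int -> Int)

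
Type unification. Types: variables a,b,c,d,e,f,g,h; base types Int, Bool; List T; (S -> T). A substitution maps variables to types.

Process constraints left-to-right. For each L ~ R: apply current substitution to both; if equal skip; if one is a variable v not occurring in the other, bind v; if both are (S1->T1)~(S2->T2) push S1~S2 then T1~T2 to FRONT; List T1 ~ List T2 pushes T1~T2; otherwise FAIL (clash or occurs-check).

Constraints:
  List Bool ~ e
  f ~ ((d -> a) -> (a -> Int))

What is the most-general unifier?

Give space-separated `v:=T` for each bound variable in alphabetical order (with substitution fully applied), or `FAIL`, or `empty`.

step 1: unify List Bool ~ e  [subst: {-} | 1 pending]
  bind e := List Bool
step 2: unify f ~ ((d -> a) -> (a -> Int))  [subst: {e:=List Bool} | 0 pending]
  bind f := ((d -> a) -> (a -> Int))

Answer: e:=List Bool f:=((d -> a) -> (a -> Int))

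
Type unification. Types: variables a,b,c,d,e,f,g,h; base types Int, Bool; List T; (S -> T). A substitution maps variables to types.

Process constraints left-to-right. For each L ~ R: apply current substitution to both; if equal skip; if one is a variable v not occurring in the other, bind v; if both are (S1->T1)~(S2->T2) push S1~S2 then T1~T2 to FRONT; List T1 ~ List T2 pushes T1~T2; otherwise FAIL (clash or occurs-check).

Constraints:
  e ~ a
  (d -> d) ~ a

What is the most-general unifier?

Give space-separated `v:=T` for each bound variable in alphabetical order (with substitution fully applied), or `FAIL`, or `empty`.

Answer: a:=(d -> d) e:=(d -> d)

Derivation:
step 1: unify e ~ a  [subst: {-} | 1 pending]
  bind e := a
step 2: unify (d -> d) ~ a  [subst: {e:=a} | 0 pending]
  bind a := (d -> d)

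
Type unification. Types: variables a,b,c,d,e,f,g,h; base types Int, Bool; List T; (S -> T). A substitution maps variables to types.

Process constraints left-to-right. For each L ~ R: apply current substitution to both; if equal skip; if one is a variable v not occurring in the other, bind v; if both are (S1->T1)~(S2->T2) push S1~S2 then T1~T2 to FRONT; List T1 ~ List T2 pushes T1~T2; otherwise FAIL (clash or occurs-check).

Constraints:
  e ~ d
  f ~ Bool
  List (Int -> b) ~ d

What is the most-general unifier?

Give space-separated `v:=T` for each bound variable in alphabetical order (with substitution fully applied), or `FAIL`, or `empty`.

step 1: unify e ~ d  [subst: {-} | 2 pending]
  bind e := d
step 2: unify f ~ Bool  [subst: {e:=d} | 1 pending]
  bind f := Bool
step 3: unify List (Int -> b) ~ d  [subst: {e:=d, f:=Bool} | 0 pending]
  bind d := List (Int -> b)

Answer: d:=List (Int -> b) e:=List (Int -> b) f:=Bool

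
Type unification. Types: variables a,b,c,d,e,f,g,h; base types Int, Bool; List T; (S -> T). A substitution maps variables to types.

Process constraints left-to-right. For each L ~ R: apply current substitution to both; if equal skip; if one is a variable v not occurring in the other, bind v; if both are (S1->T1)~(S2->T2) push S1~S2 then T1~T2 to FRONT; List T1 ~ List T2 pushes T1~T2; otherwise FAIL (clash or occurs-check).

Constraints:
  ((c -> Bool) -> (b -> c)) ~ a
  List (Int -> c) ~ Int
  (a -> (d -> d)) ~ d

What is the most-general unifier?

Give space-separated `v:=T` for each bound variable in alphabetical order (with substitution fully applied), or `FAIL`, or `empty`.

step 1: unify ((c -> Bool) -> (b -> c)) ~ a  [subst: {-} | 2 pending]
  bind a := ((c -> Bool) -> (b -> c))
step 2: unify List (Int -> c) ~ Int  [subst: {a:=((c -> Bool) -> (b -> c))} | 1 pending]
  clash: List (Int -> c) vs Int

Answer: FAIL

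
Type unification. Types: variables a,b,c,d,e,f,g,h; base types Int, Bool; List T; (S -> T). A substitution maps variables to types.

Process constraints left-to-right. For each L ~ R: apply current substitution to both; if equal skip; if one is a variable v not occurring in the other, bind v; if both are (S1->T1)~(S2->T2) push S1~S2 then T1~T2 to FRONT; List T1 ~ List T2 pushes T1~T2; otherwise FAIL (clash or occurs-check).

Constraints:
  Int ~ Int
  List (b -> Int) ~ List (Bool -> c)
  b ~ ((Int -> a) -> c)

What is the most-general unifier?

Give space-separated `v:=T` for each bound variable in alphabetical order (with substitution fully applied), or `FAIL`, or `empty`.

step 1: unify Int ~ Int  [subst: {-} | 2 pending]
  -> identical, skip
step 2: unify List (b -> Int) ~ List (Bool -> c)  [subst: {-} | 1 pending]
  -> decompose List: push (b -> Int)~(Bool -> c)
step 3: unify (b -> Int) ~ (Bool -> c)  [subst: {-} | 1 pending]
  -> decompose arrow: push b~Bool, Int~c
step 4: unify b ~ Bool  [subst: {-} | 2 pending]
  bind b := Bool
step 5: unify Int ~ c  [subst: {b:=Bool} | 1 pending]
  bind c := Int
step 6: unify Bool ~ ((Int -> a) -> Int)  [subst: {b:=Bool, c:=Int} | 0 pending]
  clash: Bool vs ((Int -> a) -> Int)

Answer: FAIL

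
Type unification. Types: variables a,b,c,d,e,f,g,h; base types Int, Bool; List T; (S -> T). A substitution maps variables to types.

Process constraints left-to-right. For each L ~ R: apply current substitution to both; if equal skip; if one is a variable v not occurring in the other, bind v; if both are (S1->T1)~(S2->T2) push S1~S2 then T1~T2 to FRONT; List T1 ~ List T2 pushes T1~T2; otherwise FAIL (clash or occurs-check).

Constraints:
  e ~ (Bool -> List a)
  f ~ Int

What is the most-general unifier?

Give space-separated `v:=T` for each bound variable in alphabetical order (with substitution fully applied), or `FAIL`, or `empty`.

step 1: unify e ~ (Bool -> List a)  [subst: {-} | 1 pending]
  bind e := (Bool -> List a)
step 2: unify f ~ Int  [subst: {e:=(Bool -> List a)} | 0 pending]
  bind f := Int

Answer: e:=(Bool -> List a) f:=Int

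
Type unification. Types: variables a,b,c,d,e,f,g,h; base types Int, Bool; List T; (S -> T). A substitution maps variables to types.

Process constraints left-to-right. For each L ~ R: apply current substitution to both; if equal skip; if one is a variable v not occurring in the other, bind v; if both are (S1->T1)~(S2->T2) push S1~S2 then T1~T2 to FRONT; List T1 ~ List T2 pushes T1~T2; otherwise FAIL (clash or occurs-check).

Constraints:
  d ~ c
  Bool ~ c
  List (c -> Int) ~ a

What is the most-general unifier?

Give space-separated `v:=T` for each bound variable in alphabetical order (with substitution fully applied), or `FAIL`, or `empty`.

Answer: a:=List (Bool -> Int) c:=Bool d:=Bool

Derivation:
step 1: unify d ~ c  [subst: {-} | 2 pending]
  bind d := c
step 2: unify Bool ~ c  [subst: {d:=c} | 1 pending]
  bind c := Bool
step 3: unify List (Bool -> Int) ~ a  [subst: {d:=c, c:=Bool} | 0 pending]
  bind a := List (Bool -> Int)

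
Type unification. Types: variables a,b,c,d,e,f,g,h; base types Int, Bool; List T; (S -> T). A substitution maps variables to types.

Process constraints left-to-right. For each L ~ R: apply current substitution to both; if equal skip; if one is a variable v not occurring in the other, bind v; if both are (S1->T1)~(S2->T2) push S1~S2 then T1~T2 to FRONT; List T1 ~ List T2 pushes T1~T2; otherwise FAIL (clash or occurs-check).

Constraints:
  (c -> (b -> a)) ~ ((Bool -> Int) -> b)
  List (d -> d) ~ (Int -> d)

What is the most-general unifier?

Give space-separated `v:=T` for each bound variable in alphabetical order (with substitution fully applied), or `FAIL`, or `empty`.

Answer: FAIL

Derivation:
step 1: unify (c -> (b -> a)) ~ ((Bool -> Int) -> b)  [subst: {-} | 1 pending]
  -> decompose arrow: push c~(Bool -> Int), (b -> a)~b
step 2: unify c ~ (Bool -> Int)  [subst: {-} | 2 pending]
  bind c := (Bool -> Int)
step 3: unify (b -> a) ~ b  [subst: {c:=(Bool -> Int)} | 1 pending]
  occurs-check fail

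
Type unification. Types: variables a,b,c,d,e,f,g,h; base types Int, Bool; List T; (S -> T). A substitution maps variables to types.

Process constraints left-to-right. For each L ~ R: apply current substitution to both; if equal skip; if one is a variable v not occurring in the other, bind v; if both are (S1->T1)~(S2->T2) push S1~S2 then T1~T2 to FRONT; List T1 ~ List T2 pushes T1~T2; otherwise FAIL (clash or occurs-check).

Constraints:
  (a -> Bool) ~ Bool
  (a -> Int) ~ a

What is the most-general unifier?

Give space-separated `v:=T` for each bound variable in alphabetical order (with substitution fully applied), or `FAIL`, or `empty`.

Answer: FAIL

Derivation:
step 1: unify (a -> Bool) ~ Bool  [subst: {-} | 1 pending]
  clash: (a -> Bool) vs Bool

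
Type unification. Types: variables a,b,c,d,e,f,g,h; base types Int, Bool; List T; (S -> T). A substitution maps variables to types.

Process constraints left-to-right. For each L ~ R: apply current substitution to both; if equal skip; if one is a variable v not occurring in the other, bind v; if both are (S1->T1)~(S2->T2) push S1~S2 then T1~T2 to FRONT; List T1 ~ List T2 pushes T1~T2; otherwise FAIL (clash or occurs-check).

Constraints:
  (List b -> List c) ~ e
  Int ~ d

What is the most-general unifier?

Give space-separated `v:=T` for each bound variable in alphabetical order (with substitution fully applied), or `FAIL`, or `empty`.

step 1: unify (List b -> List c) ~ e  [subst: {-} | 1 pending]
  bind e := (List b -> List c)
step 2: unify Int ~ d  [subst: {e:=(List b -> List c)} | 0 pending]
  bind d := Int

Answer: d:=Int e:=(List b -> List c)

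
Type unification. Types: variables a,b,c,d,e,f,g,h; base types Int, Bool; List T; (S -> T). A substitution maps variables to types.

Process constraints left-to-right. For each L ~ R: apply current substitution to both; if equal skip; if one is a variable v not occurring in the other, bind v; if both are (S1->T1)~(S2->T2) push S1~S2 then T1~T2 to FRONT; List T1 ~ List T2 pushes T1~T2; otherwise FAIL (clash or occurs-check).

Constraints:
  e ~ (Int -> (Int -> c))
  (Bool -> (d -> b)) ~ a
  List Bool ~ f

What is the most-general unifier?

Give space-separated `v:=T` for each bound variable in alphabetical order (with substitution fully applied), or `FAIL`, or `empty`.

Answer: a:=(Bool -> (d -> b)) e:=(Int -> (Int -> c)) f:=List Bool

Derivation:
step 1: unify e ~ (Int -> (Int -> c))  [subst: {-} | 2 pending]
  bind e := (Int -> (Int -> c))
step 2: unify (Bool -> (d -> b)) ~ a  [subst: {e:=(Int -> (Int -> c))} | 1 pending]
  bind a := (Bool -> (d -> b))
step 3: unify List Bool ~ f  [subst: {e:=(Int -> (Int -> c)), a:=(Bool -> (d -> b))} | 0 pending]
  bind f := List Bool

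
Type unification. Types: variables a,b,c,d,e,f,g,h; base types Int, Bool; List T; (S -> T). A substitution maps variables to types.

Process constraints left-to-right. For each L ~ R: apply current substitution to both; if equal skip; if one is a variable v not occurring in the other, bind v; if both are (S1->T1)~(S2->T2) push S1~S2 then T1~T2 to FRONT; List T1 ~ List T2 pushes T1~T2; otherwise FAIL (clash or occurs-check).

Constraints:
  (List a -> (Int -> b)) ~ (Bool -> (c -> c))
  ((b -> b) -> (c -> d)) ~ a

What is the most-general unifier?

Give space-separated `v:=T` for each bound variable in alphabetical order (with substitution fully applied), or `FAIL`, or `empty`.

step 1: unify (List a -> (Int -> b)) ~ (Bool -> (c -> c))  [subst: {-} | 1 pending]
  -> decompose arrow: push List a~Bool, (Int -> b)~(c -> c)
step 2: unify List a ~ Bool  [subst: {-} | 2 pending]
  clash: List a vs Bool

Answer: FAIL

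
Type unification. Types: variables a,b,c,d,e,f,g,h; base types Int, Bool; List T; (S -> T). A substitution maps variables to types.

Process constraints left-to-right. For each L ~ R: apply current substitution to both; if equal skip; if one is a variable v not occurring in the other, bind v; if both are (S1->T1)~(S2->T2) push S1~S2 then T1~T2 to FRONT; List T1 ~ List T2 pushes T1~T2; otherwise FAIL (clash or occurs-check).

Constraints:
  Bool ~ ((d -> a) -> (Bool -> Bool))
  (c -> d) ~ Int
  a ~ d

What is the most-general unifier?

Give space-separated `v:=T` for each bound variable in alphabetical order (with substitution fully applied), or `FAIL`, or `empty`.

step 1: unify Bool ~ ((d -> a) -> (Bool -> Bool))  [subst: {-} | 2 pending]
  clash: Bool vs ((d -> a) -> (Bool -> Bool))

Answer: FAIL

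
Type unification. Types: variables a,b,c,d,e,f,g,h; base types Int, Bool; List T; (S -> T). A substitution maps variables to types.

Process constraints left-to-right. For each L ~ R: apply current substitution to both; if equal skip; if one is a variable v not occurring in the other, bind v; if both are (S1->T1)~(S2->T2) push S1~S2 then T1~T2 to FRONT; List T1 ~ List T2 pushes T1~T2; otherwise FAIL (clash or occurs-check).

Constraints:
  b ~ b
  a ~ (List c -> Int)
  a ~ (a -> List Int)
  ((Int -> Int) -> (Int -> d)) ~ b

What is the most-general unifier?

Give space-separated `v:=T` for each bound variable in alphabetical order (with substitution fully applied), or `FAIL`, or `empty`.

Answer: FAIL

Derivation:
step 1: unify b ~ b  [subst: {-} | 3 pending]
  -> identical, skip
step 2: unify a ~ (List c -> Int)  [subst: {-} | 2 pending]
  bind a := (List c -> Int)
step 3: unify (List c -> Int) ~ ((List c -> Int) -> List Int)  [subst: {a:=(List c -> Int)} | 1 pending]
  -> decompose arrow: push List c~(List c -> Int), Int~List Int
step 4: unify List c ~ (List c -> Int)  [subst: {a:=(List c -> Int)} | 2 pending]
  clash: List c vs (List c -> Int)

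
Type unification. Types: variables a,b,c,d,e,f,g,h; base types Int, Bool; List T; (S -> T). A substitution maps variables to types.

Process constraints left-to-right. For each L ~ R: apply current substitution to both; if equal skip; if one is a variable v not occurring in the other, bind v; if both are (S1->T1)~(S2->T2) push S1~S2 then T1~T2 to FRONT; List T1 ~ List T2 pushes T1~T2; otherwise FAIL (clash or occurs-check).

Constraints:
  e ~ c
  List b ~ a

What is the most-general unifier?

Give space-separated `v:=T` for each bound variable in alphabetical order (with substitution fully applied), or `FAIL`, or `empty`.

step 1: unify e ~ c  [subst: {-} | 1 pending]
  bind e := c
step 2: unify List b ~ a  [subst: {e:=c} | 0 pending]
  bind a := List b

Answer: a:=List b e:=c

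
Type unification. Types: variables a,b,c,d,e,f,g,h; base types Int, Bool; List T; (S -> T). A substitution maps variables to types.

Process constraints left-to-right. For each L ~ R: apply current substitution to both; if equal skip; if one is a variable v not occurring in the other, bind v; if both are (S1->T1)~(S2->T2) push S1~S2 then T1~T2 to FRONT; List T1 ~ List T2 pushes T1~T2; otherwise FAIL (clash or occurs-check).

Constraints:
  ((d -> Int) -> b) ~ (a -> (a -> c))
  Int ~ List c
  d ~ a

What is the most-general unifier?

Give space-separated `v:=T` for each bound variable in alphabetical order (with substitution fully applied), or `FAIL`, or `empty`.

step 1: unify ((d -> Int) -> b) ~ (a -> (a -> c))  [subst: {-} | 2 pending]
  -> decompose arrow: push (d -> Int)~a, b~(a -> c)
step 2: unify (d -> Int) ~ a  [subst: {-} | 3 pending]
  bind a := (d -> Int)
step 3: unify b ~ ((d -> Int) -> c)  [subst: {a:=(d -> Int)} | 2 pending]
  bind b := ((d -> Int) -> c)
step 4: unify Int ~ List c  [subst: {a:=(d -> Int), b:=((d -> Int) -> c)} | 1 pending]
  clash: Int vs List c

Answer: FAIL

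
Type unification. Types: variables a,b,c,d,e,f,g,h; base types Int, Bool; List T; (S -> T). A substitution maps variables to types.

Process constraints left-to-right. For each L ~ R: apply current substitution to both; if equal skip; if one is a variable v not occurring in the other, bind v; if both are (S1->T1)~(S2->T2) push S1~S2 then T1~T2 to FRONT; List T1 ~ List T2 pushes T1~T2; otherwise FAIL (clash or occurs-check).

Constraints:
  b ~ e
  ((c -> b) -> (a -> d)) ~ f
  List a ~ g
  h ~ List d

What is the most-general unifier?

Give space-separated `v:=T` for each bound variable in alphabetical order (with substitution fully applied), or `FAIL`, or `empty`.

step 1: unify b ~ e  [subst: {-} | 3 pending]
  bind b := e
step 2: unify ((c -> e) -> (a -> d)) ~ f  [subst: {b:=e} | 2 pending]
  bind f := ((c -> e) -> (a -> d))
step 3: unify List a ~ g  [subst: {b:=e, f:=((c -> e) -> (a -> d))} | 1 pending]
  bind g := List a
step 4: unify h ~ List d  [subst: {b:=e, f:=((c -> e) -> (a -> d)), g:=List a} | 0 pending]
  bind h := List d

Answer: b:=e f:=((c -> e) -> (a -> d)) g:=List a h:=List d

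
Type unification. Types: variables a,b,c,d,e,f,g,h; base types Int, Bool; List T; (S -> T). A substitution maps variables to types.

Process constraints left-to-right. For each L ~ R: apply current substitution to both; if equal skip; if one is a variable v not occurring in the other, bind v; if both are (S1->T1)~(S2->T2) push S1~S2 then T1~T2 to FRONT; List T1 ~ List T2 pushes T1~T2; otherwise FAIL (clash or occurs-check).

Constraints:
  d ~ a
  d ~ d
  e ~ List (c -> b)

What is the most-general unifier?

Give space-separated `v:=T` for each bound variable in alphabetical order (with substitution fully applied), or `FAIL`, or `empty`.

Answer: d:=a e:=List (c -> b)

Derivation:
step 1: unify d ~ a  [subst: {-} | 2 pending]
  bind d := a
step 2: unify a ~ a  [subst: {d:=a} | 1 pending]
  -> identical, skip
step 3: unify e ~ List (c -> b)  [subst: {d:=a} | 0 pending]
  bind e := List (c -> b)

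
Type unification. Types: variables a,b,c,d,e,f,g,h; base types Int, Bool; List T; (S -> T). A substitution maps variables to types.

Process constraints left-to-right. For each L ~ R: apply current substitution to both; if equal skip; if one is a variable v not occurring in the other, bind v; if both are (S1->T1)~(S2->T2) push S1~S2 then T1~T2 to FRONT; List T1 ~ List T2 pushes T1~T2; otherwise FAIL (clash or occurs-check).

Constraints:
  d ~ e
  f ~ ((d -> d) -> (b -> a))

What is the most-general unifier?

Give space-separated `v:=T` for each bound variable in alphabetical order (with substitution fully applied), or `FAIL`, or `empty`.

Answer: d:=e f:=((e -> e) -> (b -> a))

Derivation:
step 1: unify d ~ e  [subst: {-} | 1 pending]
  bind d := e
step 2: unify f ~ ((e -> e) -> (b -> a))  [subst: {d:=e} | 0 pending]
  bind f := ((e -> e) -> (b -> a))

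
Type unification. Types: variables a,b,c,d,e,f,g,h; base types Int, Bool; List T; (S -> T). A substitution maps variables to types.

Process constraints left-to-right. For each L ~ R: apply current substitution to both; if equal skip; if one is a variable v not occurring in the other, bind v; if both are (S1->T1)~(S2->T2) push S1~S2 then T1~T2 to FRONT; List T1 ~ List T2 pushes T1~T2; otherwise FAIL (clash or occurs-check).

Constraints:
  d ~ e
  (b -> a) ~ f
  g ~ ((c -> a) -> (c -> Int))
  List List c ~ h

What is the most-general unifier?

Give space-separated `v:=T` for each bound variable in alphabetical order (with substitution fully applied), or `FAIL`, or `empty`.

step 1: unify d ~ e  [subst: {-} | 3 pending]
  bind d := e
step 2: unify (b -> a) ~ f  [subst: {d:=e} | 2 pending]
  bind f := (b -> a)
step 3: unify g ~ ((c -> a) -> (c -> Int))  [subst: {d:=e, f:=(b -> a)} | 1 pending]
  bind g := ((c -> a) -> (c -> Int))
step 4: unify List List c ~ h  [subst: {d:=e, f:=(b -> a), g:=((c -> a) -> (c -> Int))} | 0 pending]
  bind h := List List c

Answer: d:=e f:=(b -> a) g:=((c -> a) -> (c -> Int)) h:=List List c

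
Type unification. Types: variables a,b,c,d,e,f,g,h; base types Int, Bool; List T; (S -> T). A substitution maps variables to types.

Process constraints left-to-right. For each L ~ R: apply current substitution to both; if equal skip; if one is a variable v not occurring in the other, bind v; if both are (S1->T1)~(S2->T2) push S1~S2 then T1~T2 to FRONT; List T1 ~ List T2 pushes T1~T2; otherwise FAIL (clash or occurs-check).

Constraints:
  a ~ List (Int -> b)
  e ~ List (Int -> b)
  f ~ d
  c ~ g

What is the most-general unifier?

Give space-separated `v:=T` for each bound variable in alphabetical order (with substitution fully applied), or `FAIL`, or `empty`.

Answer: a:=List (Int -> b) c:=g e:=List (Int -> b) f:=d

Derivation:
step 1: unify a ~ List (Int -> b)  [subst: {-} | 3 pending]
  bind a := List (Int -> b)
step 2: unify e ~ List (Int -> b)  [subst: {a:=List (Int -> b)} | 2 pending]
  bind e := List (Int -> b)
step 3: unify f ~ d  [subst: {a:=List (Int -> b), e:=List (Int -> b)} | 1 pending]
  bind f := d
step 4: unify c ~ g  [subst: {a:=List (Int -> b), e:=List (Int -> b), f:=d} | 0 pending]
  bind c := g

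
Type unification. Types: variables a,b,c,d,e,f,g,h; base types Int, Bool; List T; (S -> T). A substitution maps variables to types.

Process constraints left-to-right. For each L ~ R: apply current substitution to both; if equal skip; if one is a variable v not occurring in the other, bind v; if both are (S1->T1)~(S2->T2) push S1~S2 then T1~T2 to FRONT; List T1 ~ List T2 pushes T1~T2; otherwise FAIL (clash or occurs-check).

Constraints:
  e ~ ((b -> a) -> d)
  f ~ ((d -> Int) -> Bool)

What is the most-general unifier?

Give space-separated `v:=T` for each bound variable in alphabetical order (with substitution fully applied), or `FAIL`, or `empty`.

Answer: e:=((b -> a) -> d) f:=((d -> Int) -> Bool)

Derivation:
step 1: unify e ~ ((b -> a) -> d)  [subst: {-} | 1 pending]
  bind e := ((b -> a) -> d)
step 2: unify f ~ ((d -> Int) -> Bool)  [subst: {e:=((b -> a) -> d)} | 0 pending]
  bind f := ((d -> Int) -> Bool)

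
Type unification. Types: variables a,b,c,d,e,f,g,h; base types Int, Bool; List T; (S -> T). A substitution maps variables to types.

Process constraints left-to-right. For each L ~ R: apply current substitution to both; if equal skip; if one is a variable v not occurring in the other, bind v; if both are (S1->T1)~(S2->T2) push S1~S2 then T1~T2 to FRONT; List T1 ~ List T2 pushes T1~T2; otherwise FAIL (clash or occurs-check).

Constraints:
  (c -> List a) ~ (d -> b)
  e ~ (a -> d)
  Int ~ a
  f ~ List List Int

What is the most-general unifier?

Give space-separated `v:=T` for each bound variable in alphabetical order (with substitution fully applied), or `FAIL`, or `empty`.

step 1: unify (c -> List a) ~ (d -> b)  [subst: {-} | 3 pending]
  -> decompose arrow: push c~d, List a~b
step 2: unify c ~ d  [subst: {-} | 4 pending]
  bind c := d
step 3: unify List a ~ b  [subst: {c:=d} | 3 pending]
  bind b := List a
step 4: unify e ~ (a -> d)  [subst: {c:=d, b:=List a} | 2 pending]
  bind e := (a -> d)
step 5: unify Int ~ a  [subst: {c:=d, b:=List a, e:=(a -> d)} | 1 pending]
  bind a := Int
step 6: unify f ~ List List Int  [subst: {c:=d, b:=List a, e:=(a -> d), a:=Int} | 0 pending]
  bind f := List List Int

Answer: a:=Int b:=List Int c:=d e:=(Int -> d) f:=List List Int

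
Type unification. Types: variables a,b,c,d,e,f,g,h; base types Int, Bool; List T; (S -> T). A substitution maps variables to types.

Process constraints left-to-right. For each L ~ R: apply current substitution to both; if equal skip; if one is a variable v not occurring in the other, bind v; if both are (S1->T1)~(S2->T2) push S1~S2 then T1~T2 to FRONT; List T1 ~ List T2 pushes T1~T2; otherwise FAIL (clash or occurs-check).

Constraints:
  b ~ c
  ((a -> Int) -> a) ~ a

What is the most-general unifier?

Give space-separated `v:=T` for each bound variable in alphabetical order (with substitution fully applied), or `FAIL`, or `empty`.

Answer: FAIL

Derivation:
step 1: unify b ~ c  [subst: {-} | 1 pending]
  bind b := c
step 2: unify ((a -> Int) -> a) ~ a  [subst: {b:=c} | 0 pending]
  occurs-check fail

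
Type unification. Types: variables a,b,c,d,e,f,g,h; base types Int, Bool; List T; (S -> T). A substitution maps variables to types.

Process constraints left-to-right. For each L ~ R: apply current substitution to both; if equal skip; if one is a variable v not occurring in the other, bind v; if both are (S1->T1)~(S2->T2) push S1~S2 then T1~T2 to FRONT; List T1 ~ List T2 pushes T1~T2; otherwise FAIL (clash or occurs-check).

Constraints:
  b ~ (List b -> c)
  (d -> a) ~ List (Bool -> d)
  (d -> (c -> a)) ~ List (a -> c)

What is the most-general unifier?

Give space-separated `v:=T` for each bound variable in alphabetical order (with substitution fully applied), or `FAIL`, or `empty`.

Answer: FAIL

Derivation:
step 1: unify b ~ (List b -> c)  [subst: {-} | 2 pending]
  occurs-check fail: b in (List b -> c)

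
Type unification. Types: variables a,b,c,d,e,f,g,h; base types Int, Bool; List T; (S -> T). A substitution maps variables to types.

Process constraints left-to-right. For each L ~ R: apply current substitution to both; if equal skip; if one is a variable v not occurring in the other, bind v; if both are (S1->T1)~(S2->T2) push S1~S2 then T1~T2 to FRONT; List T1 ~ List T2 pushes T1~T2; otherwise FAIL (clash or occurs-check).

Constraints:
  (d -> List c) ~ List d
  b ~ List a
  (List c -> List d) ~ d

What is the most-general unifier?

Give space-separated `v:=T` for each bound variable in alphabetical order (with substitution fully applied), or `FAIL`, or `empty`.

step 1: unify (d -> List c) ~ List d  [subst: {-} | 2 pending]
  clash: (d -> List c) vs List d

Answer: FAIL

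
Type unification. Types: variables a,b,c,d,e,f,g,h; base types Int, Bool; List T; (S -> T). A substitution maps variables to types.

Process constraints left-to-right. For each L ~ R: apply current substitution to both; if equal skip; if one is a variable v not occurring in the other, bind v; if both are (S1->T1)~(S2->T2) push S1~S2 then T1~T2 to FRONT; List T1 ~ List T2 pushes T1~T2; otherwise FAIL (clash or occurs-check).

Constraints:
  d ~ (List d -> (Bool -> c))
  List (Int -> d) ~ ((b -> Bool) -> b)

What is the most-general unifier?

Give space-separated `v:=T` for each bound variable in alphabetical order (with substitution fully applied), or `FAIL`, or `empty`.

step 1: unify d ~ (List d -> (Bool -> c))  [subst: {-} | 1 pending]
  occurs-check fail: d in (List d -> (Bool -> c))

Answer: FAIL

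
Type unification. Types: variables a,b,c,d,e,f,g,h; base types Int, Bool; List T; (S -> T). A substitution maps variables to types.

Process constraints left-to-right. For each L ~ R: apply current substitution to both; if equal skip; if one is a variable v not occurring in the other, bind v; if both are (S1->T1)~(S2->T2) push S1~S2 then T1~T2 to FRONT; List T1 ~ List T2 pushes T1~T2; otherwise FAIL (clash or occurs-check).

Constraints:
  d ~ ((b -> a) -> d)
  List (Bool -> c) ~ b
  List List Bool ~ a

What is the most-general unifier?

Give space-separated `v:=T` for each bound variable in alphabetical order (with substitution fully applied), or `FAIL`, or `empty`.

step 1: unify d ~ ((b -> a) -> d)  [subst: {-} | 2 pending]
  occurs-check fail: d in ((b -> a) -> d)

Answer: FAIL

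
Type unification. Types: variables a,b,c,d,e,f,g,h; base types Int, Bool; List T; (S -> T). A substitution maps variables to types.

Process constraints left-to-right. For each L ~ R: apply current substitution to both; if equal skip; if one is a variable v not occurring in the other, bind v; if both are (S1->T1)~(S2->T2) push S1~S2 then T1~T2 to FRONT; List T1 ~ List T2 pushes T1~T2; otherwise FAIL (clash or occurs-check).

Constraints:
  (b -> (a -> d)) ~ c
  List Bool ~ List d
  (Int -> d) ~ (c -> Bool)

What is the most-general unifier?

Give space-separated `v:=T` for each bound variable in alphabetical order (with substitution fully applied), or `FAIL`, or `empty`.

step 1: unify (b -> (a -> d)) ~ c  [subst: {-} | 2 pending]
  bind c := (b -> (a -> d))
step 2: unify List Bool ~ List d  [subst: {c:=(b -> (a -> d))} | 1 pending]
  -> decompose List: push Bool~d
step 3: unify Bool ~ d  [subst: {c:=(b -> (a -> d))} | 1 pending]
  bind d := Bool
step 4: unify (Int -> Bool) ~ ((b -> (a -> Bool)) -> Bool)  [subst: {c:=(b -> (a -> d)), d:=Bool} | 0 pending]
  -> decompose arrow: push Int~(b -> (a -> Bool)), Bool~Bool
step 5: unify Int ~ (b -> (a -> Bool))  [subst: {c:=(b -> (a -> d)), d:=Bool} | 1 pending]
  clash: Int vs (b -> (a -> Bool))

Answer: FAIL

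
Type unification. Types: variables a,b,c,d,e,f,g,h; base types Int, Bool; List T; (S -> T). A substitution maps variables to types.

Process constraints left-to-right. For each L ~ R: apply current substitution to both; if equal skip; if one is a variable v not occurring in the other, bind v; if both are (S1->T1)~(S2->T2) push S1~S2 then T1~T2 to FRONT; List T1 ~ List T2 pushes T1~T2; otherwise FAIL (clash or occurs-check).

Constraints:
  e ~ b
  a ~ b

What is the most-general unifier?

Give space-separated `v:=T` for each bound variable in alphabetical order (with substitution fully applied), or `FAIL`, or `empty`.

step 1: unify e ~ b  [subst: {-} | 1 pending]
  bind e := b
step 2: unify a ~ b  [subst: {e:=b} | 0 pending]
  bind a := b

Answer: a:=b e:=b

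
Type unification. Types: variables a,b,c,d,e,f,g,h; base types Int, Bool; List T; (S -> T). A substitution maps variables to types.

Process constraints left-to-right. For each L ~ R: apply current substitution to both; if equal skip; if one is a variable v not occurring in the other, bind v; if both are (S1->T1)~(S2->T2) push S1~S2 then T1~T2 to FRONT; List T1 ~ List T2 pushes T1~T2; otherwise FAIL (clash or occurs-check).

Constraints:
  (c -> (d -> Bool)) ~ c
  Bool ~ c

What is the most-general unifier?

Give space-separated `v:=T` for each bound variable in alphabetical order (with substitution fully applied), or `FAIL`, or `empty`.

Answer: FAIL

Derivation:
step 1: unify (c -> (d -> Bool)) ~ c  [subst: {-} | 1 pending]
  occurs-check fail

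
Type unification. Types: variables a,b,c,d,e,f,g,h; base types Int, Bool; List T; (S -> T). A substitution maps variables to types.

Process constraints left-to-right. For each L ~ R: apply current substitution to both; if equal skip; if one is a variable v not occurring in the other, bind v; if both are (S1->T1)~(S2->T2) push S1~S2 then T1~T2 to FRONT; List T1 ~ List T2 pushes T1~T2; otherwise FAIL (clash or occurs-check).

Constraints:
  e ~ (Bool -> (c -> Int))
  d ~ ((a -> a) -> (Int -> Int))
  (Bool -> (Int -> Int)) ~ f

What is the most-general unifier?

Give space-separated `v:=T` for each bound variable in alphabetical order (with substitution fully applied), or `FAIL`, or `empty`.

Answer: d:=((a -> a) -> (Int -> Int)) e:=(Bool -> (c -> Int)) f:=(Bool -> (Int -> Int))

Derivation:
step 1: unify e ~ (Bool -> (c -> Int))  [subst: {-} | 2 pending]
  bind e := (Bool -> (c -> Int))
step 2: unify d ~ ((a -> a) -> (Int -> Int))  [subst: {e:=(Bool -> (c -> Int))} | 1 pending]
  bind d := ((a -> a) -> (Int -> Int))
step 3: unify (Bool -> (Int -> Int)) ~ f  [subst: {e:=(Bool -> (c -> Int)), d:=((a -> a) -> (Int -> Int))} | 0 pending]
  bind f := (Bool -> (Int -> Int))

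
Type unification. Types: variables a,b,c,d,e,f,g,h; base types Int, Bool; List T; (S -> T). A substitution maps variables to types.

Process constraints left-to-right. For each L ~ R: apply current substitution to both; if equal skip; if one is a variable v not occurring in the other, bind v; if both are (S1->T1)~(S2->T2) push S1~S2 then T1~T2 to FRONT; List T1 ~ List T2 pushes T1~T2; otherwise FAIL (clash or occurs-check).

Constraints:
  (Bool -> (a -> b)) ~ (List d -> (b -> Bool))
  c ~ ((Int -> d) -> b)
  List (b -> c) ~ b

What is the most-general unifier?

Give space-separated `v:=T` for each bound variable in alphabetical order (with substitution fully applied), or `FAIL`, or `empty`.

step 1: unify (Bool -> (a -> b)) ~ (List d -> (b -> Bool))  [subst: {-} | 2 pending]
  -> decompose arrow: push Bool~List d, (a -> b)~(b -> Bool)
step 2: unify Bool ~ List d  [subst: {-} | 3 pending]
  clash: Bool vs List d

Answer: FAIL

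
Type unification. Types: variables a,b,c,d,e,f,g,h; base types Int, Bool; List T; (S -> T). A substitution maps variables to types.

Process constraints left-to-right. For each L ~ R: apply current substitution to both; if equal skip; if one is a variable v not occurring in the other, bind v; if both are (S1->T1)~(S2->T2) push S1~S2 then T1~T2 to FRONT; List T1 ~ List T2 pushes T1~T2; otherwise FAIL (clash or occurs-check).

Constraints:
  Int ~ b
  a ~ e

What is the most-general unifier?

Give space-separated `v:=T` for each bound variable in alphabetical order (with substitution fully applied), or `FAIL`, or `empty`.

Answer: a:=e b:=Int

Derivation:
step 1: unify Int ~ b  [subst: {-} | 1 pending]
  bind b := Int
step 2: unify a ~ e  [subst: {b:=Int} | 0 pending]
  bind a := e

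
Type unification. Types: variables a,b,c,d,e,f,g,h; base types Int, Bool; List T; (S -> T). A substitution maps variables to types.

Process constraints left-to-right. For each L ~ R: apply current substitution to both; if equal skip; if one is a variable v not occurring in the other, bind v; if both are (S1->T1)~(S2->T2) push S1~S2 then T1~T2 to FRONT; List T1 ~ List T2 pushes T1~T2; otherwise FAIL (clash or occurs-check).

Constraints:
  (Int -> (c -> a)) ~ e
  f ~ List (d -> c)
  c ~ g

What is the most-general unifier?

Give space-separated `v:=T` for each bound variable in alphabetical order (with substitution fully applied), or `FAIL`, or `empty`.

step 1: unify (Int -> (c -> a)) ~ e  [subst: {-} | 2 pending]
  bind e := (Int -> (c -> a))
step 2: unify f ~ List (d -> c)  [subst: {e:=(Int -> (c -> a))} | 1 pending]
  bind f := List (d -> c)
step 3: unify c ~ g  [subst: {e:=(Int -> (c -> a)), f:=List (d -> c)} | 0 pending]
  bind c := g

Answer: c:=g e:=(Int -> (g -> a)) f:=List (d -> g)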